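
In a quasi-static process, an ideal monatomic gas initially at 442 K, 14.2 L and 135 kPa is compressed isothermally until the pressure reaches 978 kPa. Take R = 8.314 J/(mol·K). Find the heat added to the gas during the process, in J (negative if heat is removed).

n = P₁V₁/(RT₁) = 135×14.2/(8.314×442) = 0.522 mol.
Isothermal: T stays 442 K; PV = const ⇒ V₂ = 1.96 L, P₂ = 978 kPa.
ΔU = 0 (ideal gas, T constant).
W = nRT ln(V₂/V₁) = 0.522×8.314×442×ln(0.138) = -3800 J.
Q = ΔU + W = -3800 J.

-3800 J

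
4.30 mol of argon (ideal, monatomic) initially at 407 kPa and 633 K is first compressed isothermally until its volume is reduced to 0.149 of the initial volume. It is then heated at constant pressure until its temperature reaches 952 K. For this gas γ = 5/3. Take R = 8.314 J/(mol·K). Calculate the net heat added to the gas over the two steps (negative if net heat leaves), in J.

V₁ = nRT₁/P₁ = 4.30×8.314×633/407 = 55.6 L.
Step 1 — Isothermal: T stays 633 K; PV = const ⇒ V₂ = 8.28 L, P₂ = 2730 kPa.
ΔU = 0 (ideal gas, T constant).
W = nRT ln(V₂/V₁) = 4.30×8.314×633×ln(0.149) = -43100 J.
Q = ΔU + W = -43100 J.
State after step 1: P = 2730 kPa, V = 8.28 L, T = 633 K.
Step 2 — Isobaric: P stays 2730 kPa; V/T = const ⇒ T₂ = 952 K, V₂ = 12.5 L.
W = PΔV = 2730×(12.5−8.28) kPa·L = 11400 J.
ΔU = nCvΔT = 4.30×12.5×(952−633) = 17100 J.
Q = ΔU + W = nCpΔT = 28500 J.
Net over both steps: W = -31700 J, Q = -14600 J, ΔU = 17100 J.

-14600 J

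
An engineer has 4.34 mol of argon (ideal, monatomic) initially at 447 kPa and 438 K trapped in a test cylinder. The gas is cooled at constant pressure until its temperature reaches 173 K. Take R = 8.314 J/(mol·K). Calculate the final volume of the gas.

V₁ = nRT₁/P₁ = 4.34×8.314×438/447 = 35.4 L.
Isobaric: P stays 447 kPa; V/T = const ⇒ T₂ = 173 K, V₂ = 14.0 L.

14.0 L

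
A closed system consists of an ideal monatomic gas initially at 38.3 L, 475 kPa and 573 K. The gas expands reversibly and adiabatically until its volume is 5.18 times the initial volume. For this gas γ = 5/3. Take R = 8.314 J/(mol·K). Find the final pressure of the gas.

30.6 kPa

Adiabatic: TV^(γ−1) = const ⇒ T₂ = 573×(0.193)^0.667 = 191 K; PV^γ = const ⇒ P₂ = 30.6 kPa.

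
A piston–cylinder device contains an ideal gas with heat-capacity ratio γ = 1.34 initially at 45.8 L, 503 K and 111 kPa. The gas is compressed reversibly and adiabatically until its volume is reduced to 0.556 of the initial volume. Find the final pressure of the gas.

Adiabatic: TV^(γ−1) = const ⇒ T₂ = 503×(1.80)^0.340 = 614 K; PV^γ = const ⇒ P₂ = 244 kPa.

244 kPa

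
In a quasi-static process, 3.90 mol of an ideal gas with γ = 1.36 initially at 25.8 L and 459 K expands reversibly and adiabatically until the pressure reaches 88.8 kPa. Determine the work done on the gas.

-16100 J

P₁ = nRT₁/V₁ = 3.90×8.314×459/25.8 = 577 kPa.
Adiabatic: T₂/T₁ = (P₂/P₁)^((γ−1)/γ) ⇒ T₂ = 459×(0.154)^0.265 = 280 K; V₂ = 102 L.
ΔU = nCvΔT = 3.90×23.1×(280−459) = -16100 J.
Q = 0 for an adiabatic process, so W = −ΔU = 16100 J.
Work done on the gas = −W_by = -16100 J.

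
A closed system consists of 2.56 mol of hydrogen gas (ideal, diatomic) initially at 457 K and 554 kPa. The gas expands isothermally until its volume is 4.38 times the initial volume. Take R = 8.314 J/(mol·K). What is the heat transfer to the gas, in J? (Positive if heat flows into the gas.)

14400 J

V₁ = nRT₁/P₁ = 2.56×8.314×457/554 = 17.6 L.
Isothermal: T stays 457 K; PV = const ⇒ V₂ = 76.9 L, P₂ = 126 kPa.
ΔU = 0 (ideal gas, T constant).
W = nRT ln(V₂/V₁) = 2.56×8.314×457×ln(4.38) = 14400 J.
Q = ΔU + W = 14400 J.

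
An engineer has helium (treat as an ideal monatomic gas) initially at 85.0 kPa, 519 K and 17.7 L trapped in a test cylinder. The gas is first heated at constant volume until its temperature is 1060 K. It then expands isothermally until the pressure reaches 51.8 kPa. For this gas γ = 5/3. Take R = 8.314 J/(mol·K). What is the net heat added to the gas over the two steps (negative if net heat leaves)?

6070 J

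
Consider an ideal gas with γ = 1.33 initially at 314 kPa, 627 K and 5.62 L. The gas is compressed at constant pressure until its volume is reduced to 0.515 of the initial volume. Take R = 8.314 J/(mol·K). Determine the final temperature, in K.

323 K

Isobaric: P stays 314 kPa; V/T = const ⇒ T₂ = 323 K, V₂ = 2.89 L.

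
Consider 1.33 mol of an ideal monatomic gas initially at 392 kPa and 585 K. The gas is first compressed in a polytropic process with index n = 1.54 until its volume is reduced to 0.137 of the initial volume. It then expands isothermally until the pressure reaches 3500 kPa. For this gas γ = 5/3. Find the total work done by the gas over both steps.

-6560 J

V₁ = nRT₁/P₁ = 1.33×8.314×585/392 = 16.5 L.
Step 1 — Polytropic n=1.54: T₂ = T₁(V₁/V₂)^(n−1) = 585×(7.30)^0.54 = 1710 K; P₂ = P₁(V₁/V₂)^n = 8370 kPa.
W = (P₁V₁−P₂V₂)/(n−1) = (392×16.5−8370×2.26)/0.54 = -23100 J.
ΔU = nCvΔT = 1.33×12.5×(1710−585) = 18700 J.
Q = ΔU + W = -4380 J.
State after step 1: P = 8370 kPa, V = 2.26 L, T = 1710 K.
Step 2 — Isothermal: T stays 1710 K; PV = const ⇒ V₂ = 5.41 L, P₂ = 3500 kPa.
ΔU = 0 (ideal gas, T constant).
W = nRT ln(V₂/V₁) = 1.33×8.314×1710×ln(2.39) = 16500 J.
Q = ΔU + W = 16500 J.
Net over both steps: W = -6560 J, Q = 12100 J, ΔU = 18700 J.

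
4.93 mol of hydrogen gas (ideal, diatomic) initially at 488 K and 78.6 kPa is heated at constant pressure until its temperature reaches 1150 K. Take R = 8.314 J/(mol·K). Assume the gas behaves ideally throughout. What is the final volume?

V₁ = nRT₁/P₁ = 4.93×8.314×488/78.6 = 254 L.
Isobaric: P stays 78.6 kPa; V/T = const ⇒ T₂ = 1150 K, V₂ = 600 L.

600 L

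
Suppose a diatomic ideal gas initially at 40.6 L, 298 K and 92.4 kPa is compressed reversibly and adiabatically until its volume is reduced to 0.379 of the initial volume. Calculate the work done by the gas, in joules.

n = P₁V₁/(RT₁) = 92.4×40.6/(8.314×298) = 1.51 mol.
Adiabatic: TV^(γ−1) = const ⇒ T₂ = 298×(2.64)^0.400 = 439 K; PV^γ = const ⇒ P₂ = 359 kPa.
ΔU = nCvΔT = 1.51×20.8×(439−298) = 4450 J.
Q = 0 for an adiabatic process, so W = −ΔU = -4450 J.

-4450 J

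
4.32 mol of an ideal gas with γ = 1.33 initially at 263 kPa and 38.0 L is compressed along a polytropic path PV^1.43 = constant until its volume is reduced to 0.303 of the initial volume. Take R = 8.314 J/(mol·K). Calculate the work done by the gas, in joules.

T₁ = P₁V₁/(nR) = 263×38.0/(4.32×8.314) = 278 K.
Polytropic n=1.43: T₂ = T₁(V₁/V₂)^(n−1) = 278×(3.30)^0.43 = 465 K; P₂ = P₁(V₁/V₂)^n = 1450 kPa.
W = (P₁V₁−P₂V₂)/(n−1) = (263×38.0−1450×11.5)/0.43 = -15600 J.

-15600 J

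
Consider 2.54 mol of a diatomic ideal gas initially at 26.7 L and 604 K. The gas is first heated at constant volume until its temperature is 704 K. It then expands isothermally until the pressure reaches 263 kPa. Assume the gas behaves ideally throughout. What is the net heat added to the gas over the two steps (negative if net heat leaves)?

16400 J

P₁ = nRT₁/V₁ = 2.54×8.314×604/26.7 = 478 kPa.
Step 1 — Isochoric: V stays 26.7 L; P/T = const ⇒ T₂ = 704 K, P₂ = 557 kPa.
W = 0 (no volume change).
ΔU = nCvΔT = 2.54×20.8×(704−604) = 5280 J.
Q = ΔU = 5280 J.
State after step 1: P = 557 kPa, V = 26.7 L, T = 704 K.
Step 2 — Isothermal: T stays 704 K; PV = const ⇒ V₂ = 56.5 L, P₂ = 263 kPa.
ΔU = 0 (ideal gas, T constant).
W = nRT ln(V₂/V₁) = 2.54×8.314×704×ln(2.12) = 11200 J.
Q = ΔU + W = 11200 J.
Net over both steps: W = 11200 J, Q = 16400 J, ΔU = 5280 J.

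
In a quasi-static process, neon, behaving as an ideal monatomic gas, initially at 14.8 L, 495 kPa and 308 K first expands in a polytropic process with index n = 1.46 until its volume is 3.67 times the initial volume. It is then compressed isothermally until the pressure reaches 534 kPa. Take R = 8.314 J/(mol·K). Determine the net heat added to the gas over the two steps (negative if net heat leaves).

-5730 J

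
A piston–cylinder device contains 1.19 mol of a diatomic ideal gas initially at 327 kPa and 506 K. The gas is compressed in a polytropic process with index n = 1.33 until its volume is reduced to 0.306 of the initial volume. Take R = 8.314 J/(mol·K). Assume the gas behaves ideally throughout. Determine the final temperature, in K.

V₁ = nRT₁/P₁ = 1.19×8.314×506/327 = 15.3 L.
Polytropic n=1.33: T₂ = T₁(V₁/V₂)^(n−1) = 506×(3.27)^0.33 = 748 K; P₂ = P₁(V₁/V₂)^n = 1580 kPa.

748 K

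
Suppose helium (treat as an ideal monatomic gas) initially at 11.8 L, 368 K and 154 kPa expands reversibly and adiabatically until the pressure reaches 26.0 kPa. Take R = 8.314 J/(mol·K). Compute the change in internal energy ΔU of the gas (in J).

-1390 J

n = P₁V₁/(RT₁) = 154×11.8/(8.314×368) = 0.594 mol.
Adiabatic: T₂/T₁ = (P₂/P₁)^((γ−1)/γ) ⇒ T₂ = 368×(0.169)^0.400 = 181 K; V₂ = 34.3 L.
For an ideal gas ΔU = nCvΔT with Cv = (3/2)R = 12.5 J/(mol·K).
ΔU = 0.594×12.5×(181−368) = -1390 J.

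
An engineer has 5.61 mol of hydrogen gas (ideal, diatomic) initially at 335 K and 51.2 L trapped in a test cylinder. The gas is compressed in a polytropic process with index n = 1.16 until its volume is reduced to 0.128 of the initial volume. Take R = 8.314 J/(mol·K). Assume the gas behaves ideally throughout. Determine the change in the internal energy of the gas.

P₁ = nRT₁/V₁ = 5.61×8.314×335/51.2 = 305 kPa.
Polytropic n=1.16: T₂ = T₁(V₁/V₂)^(n−1) = 335×(7.81)^0.16 = 465 K; P₂ = P₁(V₁/V₂)^n = 3310 kPa.
For an ideal gas ΔU = nCvΔT with Cv = (5/2)R = 20.8 J/(mol·K).
ΔU = 5.61×20.8×(465−335) = 15200 J.

15200 J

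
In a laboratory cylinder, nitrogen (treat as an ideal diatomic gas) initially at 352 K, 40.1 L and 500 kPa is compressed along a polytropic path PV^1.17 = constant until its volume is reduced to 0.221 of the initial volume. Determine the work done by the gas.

-34500 J

n = P₁V₁/(RT₁) = 500×40.1/(8.314×352) = 6.85 mol.
Polytropic n=1.17: T₂ = T₁(V₁/V₂)^(n−1) = 352×(4.52)^0.17 = 455 K; P₂ = P₁(V₁/V₂)^n = 2920 kPa.
W = (P₁V₁−P₂V₂)/(n−1) = (500×40.1−2920×8.86)/0.17 = -34500 J.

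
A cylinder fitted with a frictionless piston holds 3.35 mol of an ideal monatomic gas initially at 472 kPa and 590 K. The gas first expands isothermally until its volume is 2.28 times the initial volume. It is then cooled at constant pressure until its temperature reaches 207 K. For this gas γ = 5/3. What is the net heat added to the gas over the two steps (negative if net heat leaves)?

-13100 J

V₁ = nRT₁/P₁ = 3.35×8.314×590/472 = 34.8 L.
Step 1 — Isothermal: T stays 590 K; PV = const ⇒ V₂ = 79.4 L, P₂ = 207 kPa.
ΔU = 0 (ideal gas, T constant).
W = nRT ln(V₂/V₁) = 3.35×8.314×590×ln(2.28) = 13500 J.
Q = ΔU + W = 13500 J.
State after step 1: P = 207 kPa, V = 79.4 L, T = 590 K.
Step 2 — Isobaric: P stays 207 kPa; V/T = const ⇒ T₂ = 207 K, V₂ = 27.8 L.
W = PΔV = 207×(27.8−79.4) kPa·L = -10700 J.
ΔU = nCvΔT = 3.35×12.5×(207−590) = -16000 J.
Q = ΔU + W = nCpΔT = -26700 J.
Net over both steps: W = 2880 J, Q = -13100 J, ΔU = -16000 J.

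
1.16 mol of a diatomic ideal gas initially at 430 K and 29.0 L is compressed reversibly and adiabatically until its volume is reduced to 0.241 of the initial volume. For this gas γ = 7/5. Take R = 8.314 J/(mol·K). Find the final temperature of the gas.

760 K

P₁ = nRT₁/V₁ = 1.16×8.314×430/29.0 = 143 kPa.
Adiabatic: TV^(γ−1) = const ⇒ T₂ = 430×(4.15)^0.400 = 760 K; PV^γ = const ⇒ P₂ = 1050 kPa.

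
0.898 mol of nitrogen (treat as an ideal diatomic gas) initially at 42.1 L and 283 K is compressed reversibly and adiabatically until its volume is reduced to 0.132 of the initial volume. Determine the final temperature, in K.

636 K

P₁ = nRT₁/V₁ = 0.898×8.314×283/42.1 = 50.2 kPa.
Adiabatic: TV^(γ−1) = const ⇒ T₂ = 283×(7.58)^0.400 = 636 K; PV^γ = const ⇒ P₂ = 855 kPa.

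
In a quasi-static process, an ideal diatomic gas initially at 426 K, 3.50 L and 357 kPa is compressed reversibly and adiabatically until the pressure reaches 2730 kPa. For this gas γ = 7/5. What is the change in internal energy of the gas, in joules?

2460 J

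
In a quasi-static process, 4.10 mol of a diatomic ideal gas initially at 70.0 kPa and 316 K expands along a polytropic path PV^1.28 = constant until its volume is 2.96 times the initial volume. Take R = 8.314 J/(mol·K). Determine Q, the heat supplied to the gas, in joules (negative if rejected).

3020 J

V₁ = nRT₁/P₁ = 4.10×8.314×316/70.0 = 154 L.
Polytropic n=1.28: T₂ = T₁(V₁/V₂)^(n−1) = 316×(0.338)^0.28 = 233 K; P₂ = P₁(V₁/V₂)^n = 17.5 kPa.
W = (P₁V₁−P₂V₂)/(n−1) = (70.0×154−17.5×455)/0.28 = 10100 J.
ΔU = nCvΔT = 4.10×20.8×(233−316) = -7060 J.
Q = ΔU + W = 3020 J.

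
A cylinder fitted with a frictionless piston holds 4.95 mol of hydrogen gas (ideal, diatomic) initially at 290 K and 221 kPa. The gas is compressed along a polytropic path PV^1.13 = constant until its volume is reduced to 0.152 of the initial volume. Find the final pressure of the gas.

1860 kPa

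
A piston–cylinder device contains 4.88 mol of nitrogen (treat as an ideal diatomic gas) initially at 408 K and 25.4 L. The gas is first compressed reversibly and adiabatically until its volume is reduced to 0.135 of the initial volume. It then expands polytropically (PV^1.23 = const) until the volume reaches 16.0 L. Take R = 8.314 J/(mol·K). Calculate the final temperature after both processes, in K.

P₁ = nRT₁/V₁ = 4.88×8.314×408/25.4 = 652 kPa.
Step 1 — Adiabatic: TV^(γ−1) = const ⇒ T₂ = 408×(7.41)^0.400 = 909 K; PV^γ = const ⇒ P₂ = 10800 kPa.
ΔU = nCvΔT = 4.88×20.8×(909−408) = 50800 J.
Q = 0 for an adiabatic process, so W = −ΔU = -50800 J.
State after step 1: P = 10800 kPa, V = 3.43 L, T = 909 K.
Step 2 — Polytropic n=1.23: T₂ = T₁(V₁/V₂)^(n−1) = 909×(0.214)^0.23 = 638 K; P₂ = P₁(V₁/V₂)^n = 1620 kPa.
W = (P₁V₁−P₂V₂)/(n−1) = (10800×3.43−1620×16.0)/0.23 = 47800 J.
ΔU = nCvΔT = 4.88×20.8×(638−909) = -27500 J.
Q = ΔU + W = 20300 J.
Net over both steps: W = -2980 J, Q = 20300 J, ΔU = 23300 J.

638 K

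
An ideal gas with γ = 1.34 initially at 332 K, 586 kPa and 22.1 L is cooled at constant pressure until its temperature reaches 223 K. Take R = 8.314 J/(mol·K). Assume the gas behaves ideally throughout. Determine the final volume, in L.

Isobaric: P stays 586 kPa; V/T = const ⇒ T₂ = 223 K, V₂ = 14.8 L.

14.8 L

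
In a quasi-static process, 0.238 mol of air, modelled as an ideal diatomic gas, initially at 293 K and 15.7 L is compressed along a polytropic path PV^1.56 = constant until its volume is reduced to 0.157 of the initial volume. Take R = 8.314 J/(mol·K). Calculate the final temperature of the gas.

826 K

P₁ = nRT₁/V₁ = 0.238×8.314×293/15.7 = 36.9 kPa.
Polytropic n=1.56: T₂ = T₁(V₁/V₂)^(n−1) = 293×(6.37)^0.56 = 826 K; P₂ = P₁(V₁/V₂)^n = 663 kPa.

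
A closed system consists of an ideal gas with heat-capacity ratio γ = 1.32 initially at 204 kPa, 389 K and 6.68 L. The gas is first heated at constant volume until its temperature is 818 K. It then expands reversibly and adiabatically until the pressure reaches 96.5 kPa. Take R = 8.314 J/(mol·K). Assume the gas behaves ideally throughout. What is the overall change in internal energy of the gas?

n = P₁V₁/(RT₁) = 204×6.68/(8.314×389) = 0.421 mol.
Step 1 — Isochoric: V stays 6.68 L; P/T = const ⇒ T₂ = 818 K, P₂ = 429 kPa.
W = 0 (no volume change).
ΔU = nCvΔT = 0.421×26.0×(818−389) = 4700 J.
Q = ΔU = 4700 J.
State after step 1: P = 429 kPa, V = 6.68 L, T = 818 K.
Step 2 — Adiabatic: T₂/T₁ = (P₂/P₁)^((γ−1)/γ) ⇒ T₂ = 818×(0.225)^0.242 = 570 K; V₂ = 20.7 L.
ΔU = nCvΔT = 0.421×26.0×(570−818) = -2720 J.
Q = 0 for an adiabatic process, so W = −ΔU = 2720 J.
Net over both steps: W = 2720 J, Q = 4700 J, ΔU = 1980 J.

1980 J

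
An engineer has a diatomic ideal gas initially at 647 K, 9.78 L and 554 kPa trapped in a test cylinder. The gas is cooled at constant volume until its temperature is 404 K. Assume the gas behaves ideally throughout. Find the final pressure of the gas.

Isochoric: V stays 9.78 L; P/T = const ⇒ T₂ = 404 K, P₂ = 346 kPa.

346 kPa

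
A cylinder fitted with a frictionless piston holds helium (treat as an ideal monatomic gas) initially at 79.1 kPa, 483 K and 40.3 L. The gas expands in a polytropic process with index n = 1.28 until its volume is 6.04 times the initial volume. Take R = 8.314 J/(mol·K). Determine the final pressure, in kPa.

Polytropic n=1.28: T₂ = T₁(V₁/V₂)^(n−1) = 483×(0.166)^0.28 = 292 K; P₂ = P₁(V₁/V₂)^n = 7.91 kPa.

7.91 kPa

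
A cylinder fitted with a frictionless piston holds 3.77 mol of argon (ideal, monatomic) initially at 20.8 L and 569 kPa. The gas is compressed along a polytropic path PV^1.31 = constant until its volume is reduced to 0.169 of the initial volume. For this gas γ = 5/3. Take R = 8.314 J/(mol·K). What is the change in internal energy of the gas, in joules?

T₁ = P₁V₁/(nR) = 569×20.8/(3.77×8.314) = 378 K.
Polytropic n=1.31: T₂ = T₁(V₁/V₂)^(n−1) = 378×(5.92)^0.31 = 655 K; P₂ = P₁(V₁/V₂)^n = 5840 kPa.
For an ideal gas ΔU = nCvΔT with Cv = (3/2)R = 12.5 J/(mol·K).
ΔU = 3.77×12.5×(655−378) = 13100 J.

13100 J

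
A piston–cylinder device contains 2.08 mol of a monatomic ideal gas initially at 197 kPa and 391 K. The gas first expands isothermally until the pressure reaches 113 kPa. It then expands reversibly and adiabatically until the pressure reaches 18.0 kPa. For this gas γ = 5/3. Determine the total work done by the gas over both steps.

9040 J

V₁ = nRT₁/P₁ = 2.08×8.314×391/197 = 34.3 L.
Step 1 — Isothermal: T stays 391 K; PV = const ⇒ V₂ = 59.8 L, P₂ = 113 kPa.
ΔU = 0 (ideal gas, T constant).
W = nRT ln(V₂/V₁) = 2.08×8.314×391×ln(1.74) = 3760 J.
Q = ΔU + W = 3760 J.
State after step 1: P = 113 kPa, V = 59.8 L, T = 391 K.
Step 2 — Adiabatic: T₂/T₁ = (P₂/P₁)^((γ−1)/γ) ⇒ T₂ = 391×(0.159)^0.400 = 188 K; V₂ = 180 L.
ΔU = nCvΔT = 2.08×12.5×(188−391) = -5280 J.
Q = 0 for an adiabatic process, so W = −ΔU = 5280 J.
Net over both steps: W = 9040 J, Q = 3760 J, ΔU = -5280 J.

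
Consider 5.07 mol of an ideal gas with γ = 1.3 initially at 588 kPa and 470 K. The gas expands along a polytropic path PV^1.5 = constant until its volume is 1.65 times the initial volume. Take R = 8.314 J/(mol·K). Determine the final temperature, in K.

366 K

V₁ = nRT₁/P₁ = 5.07×8.314×470/588 = 33.7 L.
Polytropic n=1.5: T₂ = T₁(V₁/V₂)^(n−1) = 470×(0.606)^0.50 = 366 K; P₂ = P₁(V₁/V₂)^n = 277 kPa.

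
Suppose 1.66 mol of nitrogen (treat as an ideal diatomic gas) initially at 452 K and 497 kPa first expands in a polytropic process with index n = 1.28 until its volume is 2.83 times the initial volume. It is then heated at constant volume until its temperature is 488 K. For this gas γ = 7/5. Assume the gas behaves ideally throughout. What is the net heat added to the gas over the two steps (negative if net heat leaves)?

V₁ = nRT₁/P₁ = 1.66×8.314×452/497 = 12.6 L.
Step 1 — Polytropic n=1.28: T₂ = T₁(V₁/V₂)^(n−1) = 452×(0.353)^0.28 = 338 K; P₂ = P₁(V₁/V₂)^n = 131 kPa.
W = (P₁V₁−P₂V₂)/(n−1) = (497×12.6−131×35.5)/0.28 = 5630 J.
ΔU = nCvΔT = 1.66×20.8×(338−452) = -3940 J.
Q = ΔU + W = 1690 J.
State after step 1: P = 131 kPa, V = 35.5 L, T = 338 K.
Step 2 — Isochoric: V stays 35.5 L; P/T = const ⇒ T₂ = 488 K, P₂ = 190 kPa.
W = 0 (no volume change).
ΔU = nCvΔT = 1.66×20.8×(488−338) = 5180 J.
Q = ΔU = 5180 J.
Net over both steps: W = 5630 J, Q = 6870 J, ΔU = 1240 J.

6870 J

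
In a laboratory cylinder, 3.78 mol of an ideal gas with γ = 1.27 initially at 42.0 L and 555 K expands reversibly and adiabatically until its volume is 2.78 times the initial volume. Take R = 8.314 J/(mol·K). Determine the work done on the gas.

-15600 J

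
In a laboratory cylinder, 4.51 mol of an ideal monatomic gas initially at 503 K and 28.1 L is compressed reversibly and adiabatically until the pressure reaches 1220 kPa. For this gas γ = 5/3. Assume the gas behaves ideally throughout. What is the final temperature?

639 K

P₁ = nRT₁/V₁ = 4.51×8.314×503/28.1 = 671 kPa.
Adiabatic: T₂/T₁ = (P₂/P₁)^((γ−1)/γ) ⇒ T₂ = 503×(1.82)^0.400 = 639 K; V₂ = 19.6 L.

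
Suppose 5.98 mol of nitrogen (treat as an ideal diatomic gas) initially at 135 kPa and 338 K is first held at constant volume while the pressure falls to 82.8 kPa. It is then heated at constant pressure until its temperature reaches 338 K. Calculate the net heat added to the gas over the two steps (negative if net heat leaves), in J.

6500 J

V₁ = nRT₁/P₁ = 5.98×8.314×338/135 = 124 L.
Step 1 — Isochoric: V stays 124 L; P/T = const ⇒ T₂ = 207 K, P₂ = 82.8 kPa.
W = 0 (no volume change).
ΔU = nCvΔT = 5.98×20.8×(207−338) = -16200 J.
Q = ΔU = -16200 J.
State after step 1: P = 82.8 kPa, V = 124 L, T = 207 K.
Step 2 — Isobaric: P stays 82.8 kPa; V/T = const ⇒ T₂ = 338 K, V₂ = 203 L.
W = PΔV = 82.8×(203−124) kPa·L = 6500 J.
ΔU = nCvΔT = 5.98×20.8×(338−207) = 16200 J.
Q = ΔU + W = nCpΔT = 22700 J.
Net over both steps: W = 6500 J, Q = 6500 J, ΔU = 0 J.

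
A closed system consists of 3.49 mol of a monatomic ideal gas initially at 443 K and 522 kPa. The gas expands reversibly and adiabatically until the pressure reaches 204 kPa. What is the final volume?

43.3 L

V₁ = nRT₁/P₁ = 3.49×8.314×443/522 = 24.6 L.
Adiabatic: T₂/T₁ = (P₂/P₁)^((γ−1)/γ) ⇒ T₂ = 443×(0.391)^0.400 = 304 K; V₂ = 43.3 L.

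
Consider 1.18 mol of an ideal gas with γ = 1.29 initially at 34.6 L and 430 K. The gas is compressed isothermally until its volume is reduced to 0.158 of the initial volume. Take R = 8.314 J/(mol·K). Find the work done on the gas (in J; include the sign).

7780 J

P₁ = nRT₁/V₁ = 1.18×8.314×430/34.6 = 122 kPa.
Isothermal: T stays 430 K; PV = const ⇒ V₂ = 5.47 L, P₂ = 772 kPa.
W = nRT ln(V₂/V₁) = 1.18×8.314×430×ln(0.158) = -7780 J.
Work done on the gas = −W_by = 7780 J.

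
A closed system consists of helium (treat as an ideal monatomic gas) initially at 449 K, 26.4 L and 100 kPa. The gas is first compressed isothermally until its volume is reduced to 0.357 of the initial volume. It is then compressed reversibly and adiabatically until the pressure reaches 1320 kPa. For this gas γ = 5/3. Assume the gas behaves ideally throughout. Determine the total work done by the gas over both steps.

-6120 J

n = P₁V₁/(RT₁) = 100×26.4/(8.314×449) = 0.707 mol.
Step 1 — Isothermal: T stays 449 K; PV = const ⇒ V₂ = 9.42 L, P₂ = 280 kPa.
ΔU = 0 (ideal gas, T constant).
W = nRT ln(V₂/V₁) = 0.707×8.314×449×ln(0.357) = -2720 J.
Q = ΔU + W = -2720 J.
State after step 1: P = 280 kPa, V = 9.42 L, T = 449 K.
Step 2 — Adiabatic: T₂/T₁ = (P₂/P₁)^((γ−1)/γ) ⇒ T₂ = 449×(4.71)^0.400 = 835 K; V₂ = 3.72 L.
ΔU = nCvΔT = 0.707×12.5×(835−449) = 3400 J.
Q = 0 for an adiabatic process, so W = −ΔU = -3400 J.
Net over both steps: W = -6120 J, Q = -2720 J, ΔU = 3400 J.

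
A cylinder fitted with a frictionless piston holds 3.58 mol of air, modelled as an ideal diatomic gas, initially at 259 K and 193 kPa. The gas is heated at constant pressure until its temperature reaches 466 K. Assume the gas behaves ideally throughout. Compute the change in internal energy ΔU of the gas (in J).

15400 J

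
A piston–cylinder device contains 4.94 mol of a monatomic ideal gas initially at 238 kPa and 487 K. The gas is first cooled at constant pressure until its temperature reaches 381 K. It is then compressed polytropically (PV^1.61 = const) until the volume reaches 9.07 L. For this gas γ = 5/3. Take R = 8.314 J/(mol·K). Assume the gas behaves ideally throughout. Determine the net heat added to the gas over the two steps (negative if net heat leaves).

V₁ = nRT₁/P₁ = 4.94×8.314×487/238 = 84.0 L.
Step 1 — Isobaric: P stays 238 kPa; V/T = const ⇒ T₂ = 381 K, V₂ = 65.7 L.
W = PΔV = 238×(65.7−84.0) kPa·L = -4350 J.
ΔU = nCvΔT = 4.94×12.5×(381−487) = -6530 J.
Q = ΔU + W = nCpΔT = -10900 J.
State after step 1: P = 238 kPa, V = 65.7 L, T = 381 K.
Step 2 — Polytropic n=1.61: T₂ = T₁(V₁/V₂)^(n−1) = 381×(7.25)^0.61 = 1280 K; P₂ = P₁(V₁/V₂)^n = 5780 kPa.
W = (P₁V₁−P₂V₂)/(n−1) = (238×65.7−5780×9.07)/0.61 = -60200 J.
ΔU = nCvΔT = 4.94×12.5×(1280−381) = 55100 J.
Q = ΔU + W = -5120 J.
Net over both steps: W = -64600 J, Q = -16000 J, ΔU = 48600 J.

-16000 J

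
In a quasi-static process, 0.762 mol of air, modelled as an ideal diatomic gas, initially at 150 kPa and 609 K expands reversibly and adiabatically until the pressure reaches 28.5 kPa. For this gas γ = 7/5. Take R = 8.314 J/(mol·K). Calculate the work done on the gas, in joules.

-3640 J

V₁ = nRT₁/P₁ = 0.762×8.314×609/150 = 25.7 L.
Adiabatic: T₂/T₁ = (P₂/P₁)^((γ−1)/γ) ⇒ T₂ = 609×(0.190)^0.286 = 379 K; V₂ = 84.2 L.
ΔU = nCvΔT = 0.762×20.8×(379−609) = -3640 J.
Q = 0 for an adiabatic process, so W = −ΔU = 3640 J.
Work done on the gas = −W_by = -3640 J.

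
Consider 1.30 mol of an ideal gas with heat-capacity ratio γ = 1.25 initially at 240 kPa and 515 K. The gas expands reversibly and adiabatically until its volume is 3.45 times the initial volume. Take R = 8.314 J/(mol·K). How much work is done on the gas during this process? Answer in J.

-5930 J

V₁ = nRT₁/P₁ = 1.30×8.314×515/240 = 23.2 L.
Adiabatic: TV^(γ−1) = const ⇒ T₂ = 515×(0.290)^0.250 = 378 K; PV^γ = const ⇒ P₂ = 51.0 kPa.
ΔU = nCvΔT = 1.30×33.3×(378−515) = -5930 J.
Q = 0 for an adiabatic process, so W = −ΔU = 5930 J.
Work done on the gas = −W_by = -5930 J.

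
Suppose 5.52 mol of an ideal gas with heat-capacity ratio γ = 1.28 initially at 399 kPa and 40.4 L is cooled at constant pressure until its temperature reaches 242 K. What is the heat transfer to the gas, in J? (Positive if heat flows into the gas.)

-22900 J

T₁ = P₁V₁/(nR) = 399×40.4/(5.52×8.314) = 351 K.
Isobaric: P stays 399 kPa; V/T = const ⇒ T₂ = 242 K, V₂ = 27.8 L.
W = PΔV = 399×(27.8−40.4) kPa·L = -5010 J.
ΔU = nCvΔT = 5.52×29.7×(242−351) = -17900 J.
Q = ΔU + W = nCpΔT = -22900 J.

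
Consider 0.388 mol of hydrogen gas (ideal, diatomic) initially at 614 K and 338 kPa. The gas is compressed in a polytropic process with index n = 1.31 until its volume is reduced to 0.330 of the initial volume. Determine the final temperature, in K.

866 K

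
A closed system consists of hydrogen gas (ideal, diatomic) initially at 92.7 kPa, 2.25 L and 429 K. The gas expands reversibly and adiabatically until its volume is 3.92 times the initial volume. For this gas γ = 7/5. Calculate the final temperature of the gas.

248 K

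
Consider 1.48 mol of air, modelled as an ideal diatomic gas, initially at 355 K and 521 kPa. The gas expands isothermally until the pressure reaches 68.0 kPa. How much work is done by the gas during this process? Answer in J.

8890 J

V₁ = nRT₁/P₁ = 1.48×8.314×355/521 = 8.38 L.
Isothermal: T stays 355 K; PV = const ⇒ V₂ = 64.2 L, P₂ = 68.0 kPa.
W = nRT ln(V₂/V₁) = 1.48×8.314×355×ln(7.66) = 8890 J.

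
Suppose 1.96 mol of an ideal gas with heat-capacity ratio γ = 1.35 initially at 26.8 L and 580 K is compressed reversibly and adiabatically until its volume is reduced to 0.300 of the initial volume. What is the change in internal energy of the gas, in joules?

14200 J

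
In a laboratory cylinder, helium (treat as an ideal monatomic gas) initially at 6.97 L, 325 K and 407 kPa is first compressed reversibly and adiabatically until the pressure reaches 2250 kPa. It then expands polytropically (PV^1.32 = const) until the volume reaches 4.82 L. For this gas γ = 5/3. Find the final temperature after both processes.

n = P₁V₁/(RT₁) = 407×6.97/(8.314×325) = 1.05 mol.
Step 1 — Adiabatic: T₂/T₁ = (P₂/P₁)^((γ−1)/γ) ⇒ T₂ = 325×(5.53)^0.400 = 644 K; V₂ = 2.50 L.
ΔU = nCvΔT = 1.05×12.5×(644−325) = 4180 J.
Q = 0 for an adiabatic process, so W = −ΔU = -4180 J.
State after step 1: P = 2250 kPa, V = 2.50 L, T = 644 K.
Step 2 — Polytropic n=1.32: T₂ = T₁(V₁/V₂)^(n−1) = 644×(0.518)^0.32 = 522 K; P₂ = P₁(V₁/V₂)^n = 945 kPa.
W = (P₁V₁−P₂V₂)/(n−1) = (2250×2.50−945×4.82)/0.32 = 3330 J.
ΔU = nCvΔT = 1.05×12.5×(522−644) = -1600 J.
Q = ΔU + W = 1730 J.
Net over both steps: W = -846 J, Q = 1730 J, ΔU = 2580 J.

522 K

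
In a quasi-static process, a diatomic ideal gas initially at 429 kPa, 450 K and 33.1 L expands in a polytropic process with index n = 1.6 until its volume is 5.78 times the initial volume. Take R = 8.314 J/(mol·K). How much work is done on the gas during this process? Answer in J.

-15400 J

n = P₁V₁/(RT₁) = 429×33.1/(8.314×450) = 3.80 mol.
Polytropic n=1.6: T₂ = T₁(V₁/V₂)^(n−1) = 450×(0.173)^0.60 = 157 K; P₂ = P₁(V₁/V₂)^n = 25.9 kPa.
W = (P₁V₁−P₂V₂)/(n−1) = (429×33.1−25.9×191)/0.60 = 15400 J.
Work done on the gas = −W_by = -15400 J.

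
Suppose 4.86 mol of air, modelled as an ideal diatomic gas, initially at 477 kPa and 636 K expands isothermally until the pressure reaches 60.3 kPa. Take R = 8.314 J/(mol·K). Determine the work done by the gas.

V₁ = nRT₁/P₁ = 4.86×8.314×636/477 = 53.9 L.
Isothermal: T stays 636 K; PV = const ⇒ V₂ = 426 L, P₂ = 60.3 kPa.
W = nRT ln(V₂/V₁) = 4.86×8.314×636×ln(7.91) = 53100 J.

53100 J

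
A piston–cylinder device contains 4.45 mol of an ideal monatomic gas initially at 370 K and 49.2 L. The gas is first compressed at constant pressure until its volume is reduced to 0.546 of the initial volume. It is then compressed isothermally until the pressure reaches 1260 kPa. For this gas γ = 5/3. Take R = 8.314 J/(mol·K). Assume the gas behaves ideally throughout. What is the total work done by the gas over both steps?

P₁ = nRT₁/V₁ = 4.45×8.314×370/49.2 = 278 kPa.
Step 1 — Isobaric: P stays 278 kPa; V/T = const ⇒ T₂ = 202 K, V₂ = 26.9 L.
W = PΔV = 278×(26.9−49.2) kPa·L = -6210 J.
ΔU = nCvΔT = 4.45×12.5×(202−370) = -9320 J.
Q = ΔU + W = nCpΔT = -15500 J.
State after step 1: P = 278 kPa, V = 26.9 L, T = 202 K.
Step 2 — Isothermal: T stays 202 K; PV = const ⇒ V₂ = 5.93 L, P₂ = 1260 kPa.
ΔU = 0 (ideal gas, T constant).
W = nRT ln(V₂/V₁) = 4.45×8.314×202×ln(0.221) = -11300 J.
Q = ΔU + W = -11300 J.
Net over both steps: W = -17500 J, Q = -26800 J, ΔU = -9320 J.

-17500 J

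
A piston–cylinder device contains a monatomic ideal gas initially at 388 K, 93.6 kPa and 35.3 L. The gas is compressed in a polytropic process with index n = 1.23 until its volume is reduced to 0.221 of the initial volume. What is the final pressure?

Polytropic n=1.23: T₂ = T₁(V₁/V₂)^(n−1) = 388×(4.52)^0.23 = 549 K; P₂ = P₁(V₁/V₂)^n = 599 kPa.

599 kPa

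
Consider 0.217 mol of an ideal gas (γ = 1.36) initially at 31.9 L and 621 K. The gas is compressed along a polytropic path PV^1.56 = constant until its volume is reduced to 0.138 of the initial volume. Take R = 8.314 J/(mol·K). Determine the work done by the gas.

P₁ = nRT₁/V₁ = 0.217×8.314×621/31.9 = 35.1 kPa.
Polytropic n=1.56: T₂ = T₁(V₁/V₂)^(n−1) = 621×(7.25)^0.56 = 1880 K; P₂ = P₁(V₁/V₂)^n = 772 kPa.
W = (P₁V₁−P₂V₂)/(n−1) = (35.1×31.9−772×4.40)/0.56 = -4060 J.

-4060 J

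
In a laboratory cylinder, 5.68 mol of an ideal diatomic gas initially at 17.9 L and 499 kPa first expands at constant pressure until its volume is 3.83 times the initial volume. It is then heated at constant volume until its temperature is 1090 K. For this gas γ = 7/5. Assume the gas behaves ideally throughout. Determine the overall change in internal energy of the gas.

106000 J

T₁ = P₁V₁/(nR) = 499×17.9/(5.68×8.314) = 189 K.
Step 1 — Isobaric: P stays 499 kPa; V/T = const ⇒ T₂ = 724 K, V₂ = 68.6 L.
W = PΔV = 499×(68.6−17.9) kPa·L = 25300 J.
ΔU = nCvΔT = 5.68×20.8×(724−189) = 63200 J.
Q = ΔU + W = nCpΔT = 88500 J.
State after step 1: P = 499 kPa, V = 68.6 L, T = 724 K.
Step 2 — Isochoric: V stays 68.6 L; P/T = const ⇒ T₂ = 1090 K, P₂ = 751 kPa.
W = 0 (no volume change).
ΔU = nCvΔT = 5.68×20.8×(1090−724) = 43200 J.
Q = ΔU = 43200 J.
Net over both steps: W = 25300 J, Q = 132000 J, ΔU = 106000 J.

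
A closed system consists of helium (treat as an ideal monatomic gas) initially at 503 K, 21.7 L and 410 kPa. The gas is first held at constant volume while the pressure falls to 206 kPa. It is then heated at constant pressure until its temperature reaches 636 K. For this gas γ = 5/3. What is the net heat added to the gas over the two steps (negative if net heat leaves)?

10300 J

n = P₁V₁/(RT₁) = 410×21.7/(8.314×503) = 2.13 mol.
Step 1 — Isochoric: V stays 21.7 L; P/T = const ⇒ T₂ = 253 K, P₂ = 206 kPa.
W = 0 (no volume change).
ΔU = nCvΔT = 2.13×12.5×(253−503) = -6640 J.
Q = ΔU = -6640 J.
State after step 1: P = 206 kPa, V = 21.7 L, T = 253 K.
Step 2 — Isobaric: P stays 206 kPa; V/T = const ⇒ T₂ = 636 K, V₂ = 54.6 L.
W = PΔV = 206×(54.6−21.7) kPa·L = 6780 J.
ΔU = nCvΔT = 2.13×12.5×(636−253) = 10200 J.
Q = ΔU + W = nCpΔT = 16900 J.
Net over both steps: W = 6780 J, Q = 10300 J, ΔU = 3530 J.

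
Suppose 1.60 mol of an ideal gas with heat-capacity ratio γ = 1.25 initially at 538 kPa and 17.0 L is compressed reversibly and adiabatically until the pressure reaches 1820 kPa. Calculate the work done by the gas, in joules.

-10100 J

T₁ = P₁V₁/(nR) = 538×17.0/(1.60×8.314) = 688 K.
Adiabatic: T₂/T₁ = (P₂/P₁)^((γ−1)/γ) ⇒ T₂ = 688×(3.38)^0.200 = 877 K; V₂ = 6.41 L.
ΔU = nCvΔT = 1.60×33.3×(877−688) = 10100 J.
Q = 0 for an adiabatic process, so W = −ΔU = -10100 J.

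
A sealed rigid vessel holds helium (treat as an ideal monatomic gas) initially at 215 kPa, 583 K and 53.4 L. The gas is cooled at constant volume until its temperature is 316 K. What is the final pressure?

Isochoric: V stays 53.4 L; P/T = const ⇒ T₂ = 316 K, P₂ = 117 kPa.

117 kPa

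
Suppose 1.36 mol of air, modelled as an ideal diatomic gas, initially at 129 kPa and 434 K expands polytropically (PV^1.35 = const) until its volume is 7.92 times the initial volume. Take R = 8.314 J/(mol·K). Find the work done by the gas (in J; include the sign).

V₁ = nRT₁/P₁ = 1.36×8.314×434/129 = 38.0 L.
Polytropic n=1.35: T₂ = T₁(V₁/V₂)^(n−1) = 434×(0.126)^0.35 = 210 K; P₂ = P₁(V₁/V₂)^n = 7.89 kPa.
W = (P₁V₁−P₂V₂)/(n−1) = (129×38.0−7.89×301)/0.35 = 7230 J.

7230 J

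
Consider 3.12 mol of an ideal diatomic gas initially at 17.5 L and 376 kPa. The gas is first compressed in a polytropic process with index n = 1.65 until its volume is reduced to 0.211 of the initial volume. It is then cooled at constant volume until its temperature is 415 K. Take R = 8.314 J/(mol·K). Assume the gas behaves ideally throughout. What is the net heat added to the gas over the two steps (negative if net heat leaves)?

-7250 J

T₁ = P₁V₁/(nR) = 376×17.5/(3.12×8.314) = 254 K.
Step 1 — Polytropic n=1.65: T₂ = T₁(V₁/V₂)^(n−1) = 254×(4.74)^0.65 = 697 K; P₂ = P₁(V₁/V₂)^n = 4900 kPa.
W = (P₁V₁−P₂V₂)/(n−1) = (376×17.5−4900×3.69)/0.65 = -17700 J.
ΔU = nCvΔT = 3.12×20.8×(697−254) = 28800 J.
Q = ΔU + W = 11100 J.
State after step 1: P = 4900 kPa, V = 3.69 L, T = 697 K.
Step 2 — Isochoric: V stays 3.69 L; P/T = const ⇒ T₂ = 415 K, P₂ = 2920 kPa.
W = 0 (no volume change).
ΔU = nCvΔT = 3.12×20.8×(415−697) = -18300 J.
Q = ΔU = -18300 J.
Net over both steps: W = -17700 J, Q = -7250 J, ΔU = 10500 J.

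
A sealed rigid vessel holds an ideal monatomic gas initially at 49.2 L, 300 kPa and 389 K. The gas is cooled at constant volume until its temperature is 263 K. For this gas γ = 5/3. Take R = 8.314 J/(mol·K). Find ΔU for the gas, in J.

n = P₁V₁/(RT₁) = 300×49.2/(8.314×389) = 4.56 mol.
Isochoric: V stays 49.2 L; P/T = const ⇒ T₂ = 263 K, P₂ = 203 kPa.
For an ideal gas ΔU = nCvΔT with Cv = (3/2)R = 12.5 J/(mol·K).
ΔU = 4.56×12.5×(263−389) = -7170 J.

-7170 J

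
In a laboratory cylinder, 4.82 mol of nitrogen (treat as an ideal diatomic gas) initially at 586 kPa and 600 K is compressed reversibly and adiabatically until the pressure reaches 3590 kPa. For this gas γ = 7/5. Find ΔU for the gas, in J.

40800 J

V₁ = nRT₁/P₁ = 4.82×8.314×600/586 = 41.0 L.
Adiabatic: T₂/T₁ = (P₂/P₁)^((γ−1)/γ) ⇒ T₂ = 600×(6.13)^0.286 = 1010 K; V₂ = 11.2 L.
For an ideal gas ΔU = nCvΔT with Cv = (5/2)R = 20.8 J/(mol·K).
ΔU = 4.82×20.8×(1010−600) = 40800 J.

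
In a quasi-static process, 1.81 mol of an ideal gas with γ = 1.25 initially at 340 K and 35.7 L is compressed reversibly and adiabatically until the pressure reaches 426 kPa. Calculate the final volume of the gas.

P₁ = nRT₁/V₁ = 1.81×8.314×340/35.7 = 143 kPa.
Adiabatic: T₂/T₁ = (P₂/P₁)^((γ−1)/γ) ⇒ T₂ = 340×(2.97)^0.200 = 423 K; V₂ = 14.9 L.

14.9 L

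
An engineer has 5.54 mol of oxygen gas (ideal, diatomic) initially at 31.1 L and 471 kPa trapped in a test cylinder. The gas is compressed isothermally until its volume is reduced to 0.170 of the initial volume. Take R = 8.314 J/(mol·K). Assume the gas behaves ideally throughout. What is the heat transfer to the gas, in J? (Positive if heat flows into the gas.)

T₁ = P₁V₁/(nR) = 471×31.1/(5.54×8.314) = 318 K.
Isothermal: T stays 318 K; PV = const ⇒ V₂ = 5.29 L, P₂ = 2770 kPa.
ΔU = 0 (ideal gas, T constant).
W = nRT ln(V₂/V₁) = 5.54×8.314×318×ln(0.170) = -26000 J.
Q = ΔU + W = -26000 J.

-26000 J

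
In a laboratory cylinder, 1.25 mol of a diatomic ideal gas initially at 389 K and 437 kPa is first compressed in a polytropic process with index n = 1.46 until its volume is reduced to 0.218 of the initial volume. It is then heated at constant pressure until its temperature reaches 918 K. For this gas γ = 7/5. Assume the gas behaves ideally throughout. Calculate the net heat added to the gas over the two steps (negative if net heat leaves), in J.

V₁ = nRT₁/P₁ = 1.25×8.314×389/437 = 9.25 L.
Step 1 — Polytropic n=1.46: T₂ = T₁(V₁/V₂)^(n−1) = 389×(4.59)^0.46 = 784 K; P₂ = P₁(V₁/V₂)^n = 4040 kPa.
W = (P₁V₁−P₂V₂)/(n−1) = (437×9.25−4040×2.02)/0.46 = -8920 J.
ΔU = nCvΔT = 1.25×20.8×(784−389) = 10300 J.
Q = ΔU + W = 1340 J.
State after step 1: P = 4040 kPa, V = 2.02 L, T = 784 K.
Step 2 — Isobaric: P stays 4040 kPa; V/T = const ⇒ T₂ = 918 K, V₂ = 2.36 L.
W = PΔV = 4040×(2.36−2.02) kPa·L = 1390 J.
ΔU = nCvΔT = 1.25×20.8×(918−784) = 3480 J.
Q = ΔU + W = nCpΔT = 4880 J.
Net over both steps: W = -7530 J, Q = 6220 J, ΔU = 13700 J.

6220 J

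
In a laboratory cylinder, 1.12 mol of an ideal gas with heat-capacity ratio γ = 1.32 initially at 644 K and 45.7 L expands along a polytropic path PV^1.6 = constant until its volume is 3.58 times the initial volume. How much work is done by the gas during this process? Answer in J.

P₁ = nRT₁/V₁ = 1.12×8.314×644/45.7 = 131 kPa.
Polytropic n=1.6: T₂ = T₁(V₁/V₂)^(n−1) = 644×(0.279)^0.60 = 300 K; P₂ = P₁(V₁/V₂)^n = 17.1 kPa.
W = (P₁V₁−P₂V₂)/(n−1) = (131×45.7−17.1×164)/0.60 = 5340 J.

5340 J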